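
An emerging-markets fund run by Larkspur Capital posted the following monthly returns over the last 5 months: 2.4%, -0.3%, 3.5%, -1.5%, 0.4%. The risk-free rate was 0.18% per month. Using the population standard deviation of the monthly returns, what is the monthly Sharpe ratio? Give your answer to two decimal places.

0.40

μ = (2.4 − 0.3 + 3.5 − 1.5 + 0.4) / 5 = 0.9000%
Σ(r − μ)² = 16.4600; population σ = √(16.4600/5) = 1.8144%
Sharpe = (μ − rf) / σ = (0.9000 − 0.18) / 1.8144 = 0.7200 / 1.8144 = 0.3968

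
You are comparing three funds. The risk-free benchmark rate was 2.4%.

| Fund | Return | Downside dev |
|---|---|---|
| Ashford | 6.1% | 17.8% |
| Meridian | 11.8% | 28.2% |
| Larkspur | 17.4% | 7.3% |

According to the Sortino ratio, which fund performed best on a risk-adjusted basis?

Ashford: Sortino ratio = (6.1% − 2.4%) / 17.8% = 0.208
Meridian: Sortino ratio = (11.8% − 2.4%) / 28.2% = 0.333
Larkspur: Sortino ratio = (17.4% − 2.4%) / 7.3% = 2.055
Highest: Larkspur (2.055).

Larkspur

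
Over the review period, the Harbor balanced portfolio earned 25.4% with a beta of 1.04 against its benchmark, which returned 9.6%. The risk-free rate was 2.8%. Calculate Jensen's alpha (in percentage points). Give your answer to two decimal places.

CAPM expected return = Rf + β(Rm − Rf) = 2.8% + 1.04 × (9.6% − 2.8%) = 2.8 + 1.04 × 6.80 = 9.8720%
Jensen's α = Rp − E[R] = 25.4% − 9.8720% = 15.5280

15.53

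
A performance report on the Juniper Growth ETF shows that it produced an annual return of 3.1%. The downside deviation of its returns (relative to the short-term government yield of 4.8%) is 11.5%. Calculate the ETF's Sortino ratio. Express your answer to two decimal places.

Sortino = (Rp − Rf) / σd = (3.1% − 4.8%) / 11.5% = -1.70% / 11.5% = -0.1478

-0.15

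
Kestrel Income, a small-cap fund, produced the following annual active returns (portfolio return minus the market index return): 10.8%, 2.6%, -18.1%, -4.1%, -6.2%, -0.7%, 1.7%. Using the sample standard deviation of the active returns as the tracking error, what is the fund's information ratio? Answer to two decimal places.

-0.22

Mean return μ = -14.00 / 7 = -2.0000%
Sample σ = √[Σ(r − μ)² / 6] = √[481.6400 / 6] = √80.2733 = 8.9595%
IR = μ / tracking error = -2.0000 / 8.9595 = -0.2232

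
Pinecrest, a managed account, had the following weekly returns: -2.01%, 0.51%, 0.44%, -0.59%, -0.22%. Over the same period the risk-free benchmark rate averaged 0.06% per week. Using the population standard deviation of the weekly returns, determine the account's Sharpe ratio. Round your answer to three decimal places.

-0.474

r̄ = (-2.01 + 0.51 + 0.44 − 0.59 − 0.22) / 5 = -0.3740%
Σ(r − r̄)² = 4.1909; population σ = √(4.1909/5) = 0.9155%
Sharpe = (r̄ − rf) / σ = (-0.3740 − 0.06) / 0.9155 = -0.4340 / 0.9155 = -0.4741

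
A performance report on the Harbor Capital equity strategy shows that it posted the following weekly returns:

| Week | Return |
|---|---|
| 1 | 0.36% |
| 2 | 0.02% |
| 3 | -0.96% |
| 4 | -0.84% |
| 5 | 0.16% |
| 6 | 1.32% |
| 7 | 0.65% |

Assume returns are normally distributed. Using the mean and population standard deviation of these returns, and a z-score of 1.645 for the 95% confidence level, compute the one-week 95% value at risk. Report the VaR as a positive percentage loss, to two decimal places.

1.12

Mean return r̄ = 0.710 / 7 = 0.1014%
Σ(r − r̄)² = 3.8757; population σ = √(3.8757/7) = 0.7441%
VaR = −(r̄ − z·σ) = −(0.1014 − 1.645 × 0.7441) = −(-1.1226) = 1.1226%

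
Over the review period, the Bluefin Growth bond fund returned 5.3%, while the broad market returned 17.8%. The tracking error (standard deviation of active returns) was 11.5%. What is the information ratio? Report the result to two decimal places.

-1.09

IR = (Rp − Rb) / TE = (5.3% − 17.8%) / 11.5% = -12.50% / 11.5% = -1.0870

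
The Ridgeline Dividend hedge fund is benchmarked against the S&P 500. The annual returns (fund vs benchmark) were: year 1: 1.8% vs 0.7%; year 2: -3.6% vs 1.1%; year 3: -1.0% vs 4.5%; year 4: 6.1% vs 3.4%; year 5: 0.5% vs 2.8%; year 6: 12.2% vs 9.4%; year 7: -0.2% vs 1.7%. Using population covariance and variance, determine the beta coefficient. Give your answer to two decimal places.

r̄p = 2.2571%,  r̄m = 3.3714%
Cov = Σ(rp − r̄p)(rm − r̄m) / 7 = 10.8588
Var(rm) = Σ(rm − r̄m)² / 7 = 7.5763
β = Cov / Var = 10.8588 / 7.5763 = 1.4333

1.43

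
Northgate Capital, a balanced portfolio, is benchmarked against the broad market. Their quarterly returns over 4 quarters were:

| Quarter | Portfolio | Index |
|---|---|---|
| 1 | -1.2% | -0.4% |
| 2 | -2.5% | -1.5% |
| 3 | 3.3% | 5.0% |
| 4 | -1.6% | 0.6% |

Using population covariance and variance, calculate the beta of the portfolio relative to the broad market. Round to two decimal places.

0.89

r̄p = -0.5000%,  r̄m = 0.9250%
Cov = Σ(rp − r̄p)(rm − r̄m) / 4 = 5.4050
Var(rm) = Σ(rm − r̄m)² / 4 = 6.0869
β = Cov / Var = 5.4050 / 6.0869 = 0.8880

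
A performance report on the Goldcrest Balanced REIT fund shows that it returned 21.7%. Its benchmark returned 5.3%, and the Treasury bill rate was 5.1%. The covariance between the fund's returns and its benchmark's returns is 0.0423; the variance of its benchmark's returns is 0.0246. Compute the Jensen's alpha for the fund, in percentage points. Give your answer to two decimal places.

16.26

β = Cov / Var = 0.0423 / 0.0246 = 1.7195
E[R] = Rf + β(Rm − Rf) = 5.1% + 1.7195 × (5.3% − 5.1%) = 5.4439%
α = Rp − E[R] = 21.7% − 5.4439% = 16.2561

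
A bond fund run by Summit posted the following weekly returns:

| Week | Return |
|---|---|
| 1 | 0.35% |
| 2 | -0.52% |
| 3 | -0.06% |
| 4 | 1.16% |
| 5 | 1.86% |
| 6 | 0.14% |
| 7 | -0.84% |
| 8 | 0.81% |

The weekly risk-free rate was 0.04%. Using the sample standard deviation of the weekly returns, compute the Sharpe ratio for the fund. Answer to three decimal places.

μ = (0.35 − 0.52 − 0.06 + 1.16 + 1.86 + 0.14 − 0.84 + 0.81) / 8 = 0.3625%
Σ(r − μ)² = 5.5318; sample σ = √(5.5318/7) = 0.8890%
Sharpe = (μ − rf) / σ = (0.3625 − 0.04) / 0.8890 = 0.3225 / 0.8890 = 0.3628

0.363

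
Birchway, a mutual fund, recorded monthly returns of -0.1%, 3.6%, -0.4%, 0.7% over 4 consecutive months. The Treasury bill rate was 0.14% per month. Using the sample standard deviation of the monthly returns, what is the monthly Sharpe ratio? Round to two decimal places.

0.44

r̄ = (-0.1 + 3.6 − 0.4 + 0.7) / 4 = 3.80 / 4 = 0.9500%
Σ(r − r̄)² = (-0.1 − 0.9500)² + (3.6 − 0.9500)² + … = 10.0100
σ = √[10.0100 / 3] = 1.8267%
Sharpe = (r̄ − rf) / σ = (0.9500 − 0.14) / 1.8267 = 0.8100 / 1.8267 = 0.4434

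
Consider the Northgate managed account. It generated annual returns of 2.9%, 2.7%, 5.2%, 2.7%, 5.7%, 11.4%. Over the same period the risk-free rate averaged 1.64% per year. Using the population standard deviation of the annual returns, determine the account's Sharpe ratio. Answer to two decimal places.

1.13

r̄ = (2.9 + 2.7 + 5.2 + 2.7 + 5.7 + 11.4) / 6 = 30.60 / 6 = 5.1000%
Population std dev = √[56.4200 / 6] = 3.0665%
Sharpe = (r̄ − rf) / σ = (5.1000 − 1.64) / 3.0665 = 3.4600 / 3.0665 = 1.1283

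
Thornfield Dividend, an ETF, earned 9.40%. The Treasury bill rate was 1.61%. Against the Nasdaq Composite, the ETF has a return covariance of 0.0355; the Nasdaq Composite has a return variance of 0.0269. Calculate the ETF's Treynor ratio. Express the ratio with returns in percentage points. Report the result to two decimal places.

5.90

β = Cov / Var = 0.0355 / 0.0269 = 1.3197
Treynor = (Rp − Rf) / β = (9.40% − 1.61%) / 1.3197 = 7.79 / 1.3197 = 5.9029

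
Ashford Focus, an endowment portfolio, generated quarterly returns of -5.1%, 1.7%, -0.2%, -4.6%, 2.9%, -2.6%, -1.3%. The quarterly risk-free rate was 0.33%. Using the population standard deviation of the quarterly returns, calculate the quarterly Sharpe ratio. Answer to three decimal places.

Mean return r̄ = -9.20 / 7 = -1.3143%
Population σ = √[Σ(r − r̄)² / 7] = √[54.8686 / 7] = √7.8384 = 2.7997%
Sharpe = (r̄ − rf) / σ = (-1.3143 − 0.33) / 2.7997 = -1.6443 / 2.7997 = -0.5873

-0.587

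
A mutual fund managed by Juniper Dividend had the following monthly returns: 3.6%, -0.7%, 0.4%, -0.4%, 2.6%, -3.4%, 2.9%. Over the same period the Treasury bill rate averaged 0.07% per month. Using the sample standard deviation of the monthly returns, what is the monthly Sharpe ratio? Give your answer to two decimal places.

Mean return r̄ = 5.00 / 7 = 0.7143%
Σ(r − r̄)² = (3.6 − 0.7143)² + (-0.7 − 0.7143)² + (0.4 − 0.7143)² + … = 36.9286
σ = √[36.9286 / 6] = 2.4809%
Sharpe = (r̄ − rf) / σ = (0.7143 − 0.07) / 2.4809 = 0.6443 / 2.4809 = 0.2597

0.26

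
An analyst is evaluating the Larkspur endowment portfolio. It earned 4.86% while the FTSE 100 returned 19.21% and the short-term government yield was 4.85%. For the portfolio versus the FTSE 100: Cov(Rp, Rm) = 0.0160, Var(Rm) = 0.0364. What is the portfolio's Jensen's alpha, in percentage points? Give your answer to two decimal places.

β = Cov / Var = 0.0160 / 0.0364 = 0.4396
E[R] = Rf + β(Rm − Rf) = 4.85% + 0.4396 × (19.21% − 4.85%) = 11.1627%
α = Rp − E[R] = 4.86% − 11.1627% = -6.3027

-6.30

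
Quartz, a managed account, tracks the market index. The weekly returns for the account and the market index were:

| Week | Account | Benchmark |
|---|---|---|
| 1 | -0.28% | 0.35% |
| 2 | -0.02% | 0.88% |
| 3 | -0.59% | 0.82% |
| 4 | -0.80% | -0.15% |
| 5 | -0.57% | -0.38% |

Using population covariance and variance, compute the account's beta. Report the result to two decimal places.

r̄p = -0.4520%,  r̄m = 0.3040%
Cov = Σ(rp − r̄p)(rm − r̄m) / 5 = 0.0848
Var(rm) = Σ(rm − r̄m)² / 5 = 0.2548
β = Cov / Var = 0.0848 / 0.2548 = 0.3328

0.33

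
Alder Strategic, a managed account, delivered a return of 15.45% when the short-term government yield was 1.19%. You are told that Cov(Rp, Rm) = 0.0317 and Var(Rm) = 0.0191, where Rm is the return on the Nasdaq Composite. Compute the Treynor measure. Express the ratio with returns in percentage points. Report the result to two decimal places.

β = Cov / Var = 0.0317 / 0.0191 = 1.6597
Treynor = (Rp − Rf) / β = (15.45% − 1.19%) / 1.6597 = 14.26 / 1.6597 = 8.5919

8.59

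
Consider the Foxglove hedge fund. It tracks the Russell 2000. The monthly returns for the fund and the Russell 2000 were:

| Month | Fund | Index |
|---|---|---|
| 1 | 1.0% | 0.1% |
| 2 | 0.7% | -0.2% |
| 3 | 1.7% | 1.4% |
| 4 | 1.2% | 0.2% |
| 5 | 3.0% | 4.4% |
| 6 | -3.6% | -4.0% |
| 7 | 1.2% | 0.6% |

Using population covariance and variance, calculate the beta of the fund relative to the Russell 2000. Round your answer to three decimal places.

0.788

r̄p = 0.7429%,  r̄m = 0.3571%
Cov = Σ(rp − r̄p)(rm − r̄m) / 7 = 4.1490
Var(rm) = Σ(rm − r̄m)² / 7 = 5.2682
β = Cov / Var = 4.1490 / 5.2682 = 0.7876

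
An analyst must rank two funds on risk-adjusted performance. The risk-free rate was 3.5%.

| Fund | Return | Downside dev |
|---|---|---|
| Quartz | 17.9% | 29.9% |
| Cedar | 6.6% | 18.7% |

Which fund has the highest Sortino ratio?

Quartz

Quartz: Sortino ratio = (17.9% − 3.5%) / 29.9% = 0.482
Cedar: Sortino ratio = (6.6% − 3.5%) / 18.7% = 0.166
Highest: Quartz (0.482).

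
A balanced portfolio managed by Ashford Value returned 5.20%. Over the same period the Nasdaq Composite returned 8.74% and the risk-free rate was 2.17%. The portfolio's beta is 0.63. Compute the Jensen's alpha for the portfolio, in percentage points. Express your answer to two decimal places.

CAPM expected return = Rf + β(Rm − Rf) = 2.17% + 0.63 × (8.74% − 2.17%) = 2.17 + 0.63 × 6.57 = 6.3091%
Jensen's α = Rp − E[R] = 5.20% − 6.3091% = -1.1091

-1.11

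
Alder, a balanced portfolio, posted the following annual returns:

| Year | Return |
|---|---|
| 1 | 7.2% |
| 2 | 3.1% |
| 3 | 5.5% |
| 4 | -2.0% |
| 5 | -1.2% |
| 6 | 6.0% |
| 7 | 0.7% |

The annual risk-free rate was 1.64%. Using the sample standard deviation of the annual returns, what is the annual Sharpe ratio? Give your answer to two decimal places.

μ = (7.2 + 3.1 + 5.5 − 2 − 1.2 + 6 + 0.7) / 7 = 2.7571%
Sample std dev = √[80.4171 / 6] = 3.6610%
Sharpe = (μ − rf) / σ = (2.7571 − 1.64) / 3.6610 = 1.1171 / 3.6610 = 0.3051

0.31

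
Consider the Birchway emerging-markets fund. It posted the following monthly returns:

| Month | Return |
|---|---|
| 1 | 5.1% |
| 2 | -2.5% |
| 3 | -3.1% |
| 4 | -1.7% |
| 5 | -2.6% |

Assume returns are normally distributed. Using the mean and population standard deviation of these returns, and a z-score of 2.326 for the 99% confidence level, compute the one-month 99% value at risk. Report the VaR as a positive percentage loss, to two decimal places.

r̄ = (5.1 − 2.5 − 3.1 − 1.7 − 2.6) / 5 = -0.9600%
Σ(r − r̄)² = (5.1 − (-0.9600))² + (-2.5 − (-0.9600))² + … = 46.9120
population σ = √(46.9120 / 5) = √9.3824 = 3.0631%
VaR = −(r̄ − z·σ) = −(-0.9600 − 2.326 × 3.0631) = −(-8.0848) = 8.0848%

8.08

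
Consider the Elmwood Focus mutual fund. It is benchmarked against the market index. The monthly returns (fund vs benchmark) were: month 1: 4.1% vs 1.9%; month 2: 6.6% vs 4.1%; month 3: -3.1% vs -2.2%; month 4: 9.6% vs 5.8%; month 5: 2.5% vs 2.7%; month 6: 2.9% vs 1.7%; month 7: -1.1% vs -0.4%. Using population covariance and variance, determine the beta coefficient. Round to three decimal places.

r̄p = 3.0714%,  r̄m = 1.9429%
Cov = Σ(rp − r̄p)(rm − r̄m) / 7 = 9.6712
Var(rm) = Σ(rm − r̄m)² / 7 = 6.1167
β = Cov / Var = 9.6712 / 6.1167 = 1.5811

1.581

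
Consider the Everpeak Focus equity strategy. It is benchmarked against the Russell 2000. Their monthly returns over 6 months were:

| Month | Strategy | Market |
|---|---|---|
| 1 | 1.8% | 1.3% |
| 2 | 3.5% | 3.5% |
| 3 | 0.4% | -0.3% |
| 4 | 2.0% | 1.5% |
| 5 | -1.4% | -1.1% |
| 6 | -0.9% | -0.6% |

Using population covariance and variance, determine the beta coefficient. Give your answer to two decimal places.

r̄p = 0.9000%,  r̄m = 0.7167%
Cov = Σ(rp − r̄p)(rm − r̄m) / 6 = 2.6133
Var(rm) = Σ(rm − r̄m)² / 6 = 2.4614
β = Cov / Var = 2.6133 / 2.4614 = 1.0617

1.06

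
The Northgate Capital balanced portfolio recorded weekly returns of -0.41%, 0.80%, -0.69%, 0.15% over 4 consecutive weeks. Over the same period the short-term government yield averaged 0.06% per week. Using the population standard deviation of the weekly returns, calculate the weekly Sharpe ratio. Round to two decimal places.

Mean return r̄ = -0.150 / 4 = -0.0375%
Σ(r − r̄)² = (-0.41 − (-0.0375))² + (0.8 − (-0.0375))² + (-0.69 − (-0.0375))² + … = 1.3011
σ = √[1.3011 / 4] = 0.5703%
Sharpe = (r̄ − rf) / σ = (-0.0375 − 0.06) / 0.5703 = -0.0975 / 0.5703 = -0.1710

-0.17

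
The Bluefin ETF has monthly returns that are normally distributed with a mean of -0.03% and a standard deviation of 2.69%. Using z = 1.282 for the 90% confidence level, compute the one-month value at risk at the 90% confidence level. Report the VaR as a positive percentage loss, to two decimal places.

VaR (as % loss) = −(μ − z·σ) = −(-0.03% − 1.282 × 2.69%) = −(-3.47858%) = 3.47858%

3.48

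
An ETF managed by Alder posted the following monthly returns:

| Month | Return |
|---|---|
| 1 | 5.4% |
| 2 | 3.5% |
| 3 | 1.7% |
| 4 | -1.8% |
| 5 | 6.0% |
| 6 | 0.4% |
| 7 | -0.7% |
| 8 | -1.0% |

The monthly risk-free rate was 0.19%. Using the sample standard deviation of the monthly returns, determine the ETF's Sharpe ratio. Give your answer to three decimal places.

Mean return r̄ = 13.50 / 8 = 1.6875%
Σ(r − r̄)² = (5.4 − 1.6875)² + (3.5 − 1.6875)² + … = 62.4088
sample σ = √(62.4088 / 7) = √8.9155 = 2.9859%
Sharpe = (r̄ − rf) / σ = (1.6875 − 0.19) / 2.9859 = 1.4975 / 2.9859 = 0.5015

0.502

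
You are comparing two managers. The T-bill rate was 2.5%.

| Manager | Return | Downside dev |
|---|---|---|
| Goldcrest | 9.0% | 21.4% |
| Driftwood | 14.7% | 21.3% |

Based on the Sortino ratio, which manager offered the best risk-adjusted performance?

Goldcrest: Sortino ratio = (9.0% − 2.5%) / 21.4% = 0.304
Driftwood: Sortino ratio = (14.7% − 2.5%) / 21.3% = 0.573
Highest: Driftwood (0.573).

Driftwood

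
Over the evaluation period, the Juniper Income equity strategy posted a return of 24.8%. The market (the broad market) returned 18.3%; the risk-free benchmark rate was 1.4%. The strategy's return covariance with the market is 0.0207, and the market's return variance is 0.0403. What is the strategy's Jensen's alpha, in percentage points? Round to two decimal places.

β = Cov / Var = 0.0207 / 0.0403 = 0.5136
E[R] = Rf + β(Rm − Rf) = 1.4% + 0.5136 × (18.3% − 1.4%) = 10.0798%
α = Rp − E[R] = 24.8% − 10.0798% = 14.7202

14.72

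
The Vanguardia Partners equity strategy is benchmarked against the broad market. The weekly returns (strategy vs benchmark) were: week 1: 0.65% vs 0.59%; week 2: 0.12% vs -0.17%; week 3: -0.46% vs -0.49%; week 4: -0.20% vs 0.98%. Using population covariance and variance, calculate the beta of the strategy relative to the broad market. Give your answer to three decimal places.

0.268

r̄p = 0.0275%,  r̄m = 0.2275%
Cov = Σ(rp − r̄p)(rm − r̄m) / 4 = 0.0919
Var(rm) = Σ(rm − r̄m)² / 4 = 0.3426
β = Cov / Var = 0.0919 / 0.3426 = 0.2682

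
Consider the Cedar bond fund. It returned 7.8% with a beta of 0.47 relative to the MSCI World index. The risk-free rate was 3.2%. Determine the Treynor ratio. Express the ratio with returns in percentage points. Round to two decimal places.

9.79

Treynor = (Rp − Rf) / β = (7.8% − 3.2%) / 0.47 = 4.60 / 0.47 = 9.7872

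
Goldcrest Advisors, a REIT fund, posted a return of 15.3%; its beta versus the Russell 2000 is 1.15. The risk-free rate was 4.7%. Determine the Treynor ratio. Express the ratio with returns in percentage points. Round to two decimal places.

9.22

Treynor = (Rp − Rf) / β = (15.3% − 4.7%) / 1.15 = 10.60 / 1.15 = 9.2174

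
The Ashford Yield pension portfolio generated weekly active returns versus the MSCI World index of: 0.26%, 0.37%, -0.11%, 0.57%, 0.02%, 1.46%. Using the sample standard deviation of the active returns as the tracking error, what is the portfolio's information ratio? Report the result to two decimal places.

Mean return r̄ = 2.570 / 6 = 0.4283%
Sample σ = √[Σ(r − r̄)² / 5] = √[1.5727 / 5] = √0.3145 = 0.5608%
IR = r̄ / tracking error = 0.4283 / 0.5608 = 0.7637

0.76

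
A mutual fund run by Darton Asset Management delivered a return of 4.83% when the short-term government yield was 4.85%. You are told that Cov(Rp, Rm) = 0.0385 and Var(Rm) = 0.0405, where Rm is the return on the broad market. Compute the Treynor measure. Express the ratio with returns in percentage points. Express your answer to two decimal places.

-0.02

β = Cov / Var = 0.0385 / 0.0405 = 0.9506
Treynor = (Rp − Rf) / β = (4.83% − 4.85%) / 0.9506 = -0.02 / 0.9506 = -0.0210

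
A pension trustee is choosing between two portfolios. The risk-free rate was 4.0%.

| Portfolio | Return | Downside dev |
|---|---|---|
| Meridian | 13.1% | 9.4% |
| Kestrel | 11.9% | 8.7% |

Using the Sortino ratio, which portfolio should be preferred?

Meridian: Sortino ratio = (13.1% − 4.0%) / 9.4% = 0.968
Kestrel: Sortino ratio = (11.9% − 4.0%) / 8.7% = 0.908
Highest: Meridian (0.968).

Meridian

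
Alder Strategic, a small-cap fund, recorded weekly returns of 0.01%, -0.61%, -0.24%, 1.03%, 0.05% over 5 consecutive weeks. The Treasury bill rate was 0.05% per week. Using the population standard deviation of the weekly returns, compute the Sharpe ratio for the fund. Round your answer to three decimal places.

-0.004

r̄ = (0.01 − 0.61 − 0.24 + 1.03 + 0.05) / 5 = 0.240 / 5 = 0.0480%
Σ(r − r̄)² = (0.01 − 0.0480)² + (-0.61 − 0.0480)² + … = 1.4817
σ = √[1.4817 / 5] = 0.5444%
Sharpe = (r̄ − rf) / σ = (0.0480 − 0.05) / 0.5444 = -0.0020 / 0.5444 = -0.0037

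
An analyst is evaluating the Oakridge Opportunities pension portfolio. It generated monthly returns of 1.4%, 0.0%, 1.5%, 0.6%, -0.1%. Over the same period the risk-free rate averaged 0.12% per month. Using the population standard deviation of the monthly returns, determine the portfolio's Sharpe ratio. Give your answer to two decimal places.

0.83

Mean return r̄ = 3.40 / 5 = 0.6800%
Σ(r − r̄)² = 2.2680; population σ = √(2.2680/5) = 0.6735%
Sharpe = (r̄ − rf) / σ = (0.6800 − 0.12) / 0.6735 = 0.5600 / 0.6735 = 0.8315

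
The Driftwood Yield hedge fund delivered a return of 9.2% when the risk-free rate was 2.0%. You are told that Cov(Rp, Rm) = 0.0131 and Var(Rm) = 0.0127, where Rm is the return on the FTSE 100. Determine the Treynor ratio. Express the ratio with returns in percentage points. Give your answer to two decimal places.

β = Cov / Var = 0.0131 / 0.0127 = 1.0315
Treynor = (Rp − Rf) / β = (9.2% − 2.0%) / 1.0315 = 7.20 / 1.0315 = 6.9801

6.98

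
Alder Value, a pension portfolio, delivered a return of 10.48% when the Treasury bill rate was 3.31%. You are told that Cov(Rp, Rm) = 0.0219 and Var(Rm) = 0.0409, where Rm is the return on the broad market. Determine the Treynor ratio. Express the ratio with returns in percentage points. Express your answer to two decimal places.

13.39

β = Cov / Var = 0.0219 / 0.0409 = 0.5355
Treynor = (Rp − Rf) / β = (10.48% − 3.31%) / 0.5355 = 7.17 / 0.5355 = 13.3894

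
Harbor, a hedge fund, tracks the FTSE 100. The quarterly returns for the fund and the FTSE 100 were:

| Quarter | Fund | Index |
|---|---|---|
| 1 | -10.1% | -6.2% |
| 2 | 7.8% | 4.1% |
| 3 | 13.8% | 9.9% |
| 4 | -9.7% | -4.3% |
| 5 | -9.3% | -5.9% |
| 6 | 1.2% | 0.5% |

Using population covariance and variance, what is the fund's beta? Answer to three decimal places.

1.583

r̄p = -1.0500%,  r̄m = -0.3167%
Cov = Σ(rp − r̄p)(rm − r̄m) / 6 = 54.4008
Var(rm) = Σ(rm − r̄m)² / 6 = 34.3681
β = Cov / Var = 54.4008 / 34.3681 = 1.5829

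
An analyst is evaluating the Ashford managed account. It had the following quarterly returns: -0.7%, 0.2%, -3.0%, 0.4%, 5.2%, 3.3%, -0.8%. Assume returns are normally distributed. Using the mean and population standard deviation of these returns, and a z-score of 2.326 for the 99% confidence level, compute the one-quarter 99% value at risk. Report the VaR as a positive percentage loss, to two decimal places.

μ = (-0.7 + 0.2 − 3 + 0.4 + 5.2 + 3.3 − 0.8) / 7 = 0.6571%
Σ(r − μ)² = (-0.7 − 0.6571)² + (0.2 − 0.6571)² + … = 45.2371
population σ = √(45.2371 / 7) = √6.4624 = 2.5421%
VaR = −(μ − z·σ) = −(0.6571 − 2.326 × 2.5421) = −(-5.2558) = 5.2558%

5.26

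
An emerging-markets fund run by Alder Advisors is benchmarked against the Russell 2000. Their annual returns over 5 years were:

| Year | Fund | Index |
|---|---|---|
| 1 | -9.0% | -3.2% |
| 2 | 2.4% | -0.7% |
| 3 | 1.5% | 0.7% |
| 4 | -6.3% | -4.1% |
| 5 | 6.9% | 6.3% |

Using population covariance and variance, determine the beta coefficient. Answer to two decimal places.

r̄p = -0.9000%,  r̄m = -0.2000%
Cov = Σ(rp − r̄p)(rm − r̄m) / 5 = 19.3140
Var(rm) = Σ(rm − r̄m)² / 5 = 13.5040
β = Cov / Var = 19.3140 / 13.5040 = 1.4302

1.43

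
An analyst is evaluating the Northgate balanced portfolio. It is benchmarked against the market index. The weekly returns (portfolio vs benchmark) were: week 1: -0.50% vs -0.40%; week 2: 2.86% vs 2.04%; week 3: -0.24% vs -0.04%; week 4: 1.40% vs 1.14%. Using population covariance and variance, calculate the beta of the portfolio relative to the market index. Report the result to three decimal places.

1.396

r̄p = 0.8800%,  r̄m = 0.6850%
Cov = Σ(rp − r̄p)(rm − r̄m) / 4 = 1.3072
Var(rm) = Σ(rm − r̄m)² / 4 = 0.9365
β = Cov / Var = 1.3072 / 0.9365 = 1.3958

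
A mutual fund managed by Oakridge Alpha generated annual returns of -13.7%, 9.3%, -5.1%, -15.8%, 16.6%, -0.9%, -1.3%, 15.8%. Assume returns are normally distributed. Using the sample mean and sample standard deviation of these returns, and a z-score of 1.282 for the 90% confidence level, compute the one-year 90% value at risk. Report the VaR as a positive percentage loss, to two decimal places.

15.27

r̄ = (-13.7 + 9.3 − 5.1 − 15.8 + 16.6 − 0.9 − 1.3 + 15.8) / 8 = 0.6125%
Σ(r − r̄)² = (-13.7 − 0.6125)² + (9.3 − 0.6125)² + (-5.1 − 0.6125)² + … = 1074.5288
sample σ = √(1074.5288 / 7) = √153.5041 = 12.3897%
VaR = −(r̄ − z·σ) = −(0.6125 − 1.282 × 12.3897) = −(-15.2711) = 15.2711%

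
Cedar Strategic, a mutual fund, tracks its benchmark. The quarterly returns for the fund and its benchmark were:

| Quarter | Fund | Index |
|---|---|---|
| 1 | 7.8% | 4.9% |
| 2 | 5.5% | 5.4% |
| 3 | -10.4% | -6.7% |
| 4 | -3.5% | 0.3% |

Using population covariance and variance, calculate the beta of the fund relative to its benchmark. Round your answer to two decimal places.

r̄p = -0.1500%,  r̄m = 0.9750%
Cov = Σ(rp − r̄p)(rm − r̄m) / 4 = 34.2838
Var(rm) = Σ(rm − r̄m)² / 4 = 23.5869
β = Cov / Var = 34.2838 / 23.5869 = 1.4535

1.45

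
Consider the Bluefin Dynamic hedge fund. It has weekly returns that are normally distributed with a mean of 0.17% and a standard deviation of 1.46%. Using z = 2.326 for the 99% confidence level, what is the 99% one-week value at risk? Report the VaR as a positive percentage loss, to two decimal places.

VaR (as % loss) = −(μ − z·σ) = −(0.17% − 2.326 × 1.46%) = −(-3.22596%) = 3.22596%

3.23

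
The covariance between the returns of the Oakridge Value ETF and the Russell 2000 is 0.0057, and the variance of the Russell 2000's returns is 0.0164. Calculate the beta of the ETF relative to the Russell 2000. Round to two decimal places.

β = Cov(Rp, Rm) / Var(Rm) = 0.0057 / 0.0164 = 0.3476

0.35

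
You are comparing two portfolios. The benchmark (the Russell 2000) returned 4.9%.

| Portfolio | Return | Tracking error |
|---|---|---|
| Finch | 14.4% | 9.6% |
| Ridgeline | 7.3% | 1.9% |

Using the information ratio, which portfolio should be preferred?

Ridgeline

Finch: IR = (14.4% − 4.9%) / 9.6% = 0.990
Ridgeline: IR = (7.3% − 4.9%) / 1.9% = 1.263
Highest: Ridgeline (1.263).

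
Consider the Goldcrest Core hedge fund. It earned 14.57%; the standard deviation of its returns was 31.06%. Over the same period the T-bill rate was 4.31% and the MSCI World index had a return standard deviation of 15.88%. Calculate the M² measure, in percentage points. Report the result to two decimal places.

9.56

Sharpe = (Rp − Rf) / σp = (14.57% − 4.31%) / 31.06% = 0.3303
M² = Rf + Sharpe × σm = 4.31% + 0.3303 × 15.88% = 9.5552%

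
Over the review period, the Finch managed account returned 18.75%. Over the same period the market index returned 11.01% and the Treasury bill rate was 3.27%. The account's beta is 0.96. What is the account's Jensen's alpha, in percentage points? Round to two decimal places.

CAPM expected return = Rf + β(Rm − Rf) = 3.27% + 0.96 × (11.01% − 3.27%) = 3.27 + 0.96 × 7.74 = 10.7004%
Jensen's α = Rp − E[R] = 18.75% − 10.7004% = 8.0496

8.05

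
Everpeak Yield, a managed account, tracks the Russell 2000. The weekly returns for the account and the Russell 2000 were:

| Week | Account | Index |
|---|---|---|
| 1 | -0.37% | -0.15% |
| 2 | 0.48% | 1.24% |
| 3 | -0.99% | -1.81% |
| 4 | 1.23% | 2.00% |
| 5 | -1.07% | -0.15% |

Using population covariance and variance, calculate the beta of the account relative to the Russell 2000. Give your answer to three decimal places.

0.607

r̄p = -0.1440%,  r̄m = 0.2260%
Cov = Σ(rp − r̄p)(rm − r̄m) / 5 = 1.0452
Var(rm) = Σ(rm − r̄m)² / 5 = 1.7207
β = Cov / Var = 1.0452 / 1.7207 = 0.6074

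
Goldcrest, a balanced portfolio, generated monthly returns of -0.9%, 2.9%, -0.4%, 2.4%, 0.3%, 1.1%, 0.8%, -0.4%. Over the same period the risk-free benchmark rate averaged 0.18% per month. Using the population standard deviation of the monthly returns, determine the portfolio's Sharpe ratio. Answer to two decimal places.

0.43

Mean return r̄ = 5.80 / 8 = 0.7250%
Σ(r − r̄)² = (-0.9 − 0.7250)² + (2.9 − 0.7250)² + … = 13.0350
population σ = √(13.0350 / 8) = √1.6294 = 1.2765%
Sharpe = (r̄ − rf) / σ = (0.7250 − 0.18) / 1.2765 = 0.5450 / 1.2765 = 0.4269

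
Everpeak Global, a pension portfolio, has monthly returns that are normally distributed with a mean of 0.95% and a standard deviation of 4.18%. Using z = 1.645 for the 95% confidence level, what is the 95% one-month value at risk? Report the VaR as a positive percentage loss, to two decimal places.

5.93

VaR (as % loss) = −(μ − z·σ) = −(0.95% − 1.645 × 4.18%) = −(-5.9261%) = 5.9261%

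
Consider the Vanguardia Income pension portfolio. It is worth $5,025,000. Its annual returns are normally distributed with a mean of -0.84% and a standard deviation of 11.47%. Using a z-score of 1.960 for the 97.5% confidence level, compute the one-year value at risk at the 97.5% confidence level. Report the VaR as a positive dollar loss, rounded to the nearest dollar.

$1,171,890

Return at the 97.5% tail: μ − z·σ = -0.84% − 1.960 × 11.47% = -0.84 − 22.4812 = -23.3212%
VaR = −(-23.3212%) × $5,025,000 = 23.3212% × $5,025,000 = $1,171,890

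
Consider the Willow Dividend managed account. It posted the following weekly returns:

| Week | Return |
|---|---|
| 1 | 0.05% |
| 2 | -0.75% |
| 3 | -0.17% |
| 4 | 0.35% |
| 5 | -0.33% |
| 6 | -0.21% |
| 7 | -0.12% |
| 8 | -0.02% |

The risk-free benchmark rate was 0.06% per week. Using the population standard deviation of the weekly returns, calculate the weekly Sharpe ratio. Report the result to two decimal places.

μ = (0.05 − 0.75 − 0.17 + 0.35 − 0.33 − 0.21 − 0.12 − 0.02) / 8 = -1.200 / 8 = -0.1500%
Population std dev = √[0.7042 / 8] = 0.2967%
Sharpe = (μ − rf) / σ = (-0.1500 − 0.06) / 0.2967 = -0.2100 / 0.2967 = -0.7078

-0.71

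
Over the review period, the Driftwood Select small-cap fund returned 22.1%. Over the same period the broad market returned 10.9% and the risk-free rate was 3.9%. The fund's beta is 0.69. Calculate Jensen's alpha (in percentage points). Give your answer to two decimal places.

CAPM expected return = Rf + β(Rm − Rf) = 3.9% + 0.69 × (10.9% − 3.9%) = 3.9 + 0.69 × 7.00 = 8.7300%
Jensen's α = Rp − E[R] = 22.1% − 8.7300% = 13.3700

13.37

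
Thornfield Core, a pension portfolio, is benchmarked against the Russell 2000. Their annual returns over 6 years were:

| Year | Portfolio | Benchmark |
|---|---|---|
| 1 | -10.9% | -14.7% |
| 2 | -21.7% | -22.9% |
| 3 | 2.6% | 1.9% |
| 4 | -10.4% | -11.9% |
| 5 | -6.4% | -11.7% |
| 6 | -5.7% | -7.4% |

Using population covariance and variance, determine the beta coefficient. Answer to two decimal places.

r̄p = -8.7500%,  r̄m = -11.1167%
Cov = Σ(rp − r̄p)(rm − r̄m) / 6 = 53.2158
Var(rm) = Σ(rm − r̄m)² / 6 = 55.9814
β = Cov / Var = 53.2158 / 55.9814 = 0.9506

0.95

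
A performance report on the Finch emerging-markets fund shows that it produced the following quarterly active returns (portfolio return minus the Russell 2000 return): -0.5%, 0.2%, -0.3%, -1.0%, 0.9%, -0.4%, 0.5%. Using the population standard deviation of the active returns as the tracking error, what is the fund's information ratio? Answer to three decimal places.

Mean return r̄ = -0.60 / 7 = -0.0857%
Population std dev = √[2.5486 / 7] = 0.6034%
IR = r̄ / tracking error = -0.0857 / 0.6034 = -0.1420

-0.142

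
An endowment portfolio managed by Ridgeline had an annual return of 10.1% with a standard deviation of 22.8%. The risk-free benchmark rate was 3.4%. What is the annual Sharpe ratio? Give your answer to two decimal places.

Sharpe = (Rp − Rf) / σp = (10.1% − 3.4%) / 22.8% = 6.70% / 22.8% = 0.2939

0.29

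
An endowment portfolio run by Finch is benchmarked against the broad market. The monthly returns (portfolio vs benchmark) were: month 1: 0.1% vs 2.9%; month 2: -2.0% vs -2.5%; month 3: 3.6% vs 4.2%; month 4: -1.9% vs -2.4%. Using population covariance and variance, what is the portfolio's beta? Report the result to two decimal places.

r̄p = -0.0500%,  r̄m = 0.5500%
Cov = Σ(rp − r̄p)(rm − r̄m) / 4 = 6.2700
Var(rm) = Σ(rm − r̄m)² / 4 = 9.2125
β = Cov / Var = 6.2700 / 9.2125 = 0.6806

0.68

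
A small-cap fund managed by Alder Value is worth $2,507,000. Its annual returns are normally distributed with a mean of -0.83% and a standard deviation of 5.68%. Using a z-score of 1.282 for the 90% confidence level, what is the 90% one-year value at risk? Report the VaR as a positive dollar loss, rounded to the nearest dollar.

$203,362

Return at the 90% tail: μ − z·σ = -0.83% − 1.282 × 5.68% = -0.83 − 7.28176 = -8.11176%
VaR = −(-8.11176%) × $2,507,000 = 8.11176% × $2,507,000 = $203,362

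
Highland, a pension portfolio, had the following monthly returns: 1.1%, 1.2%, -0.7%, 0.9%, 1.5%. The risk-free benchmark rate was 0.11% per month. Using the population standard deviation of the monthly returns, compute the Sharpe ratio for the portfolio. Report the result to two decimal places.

0.89

μ = (1.1 + 1.2 − 0.7 + 0.9 + 1.5) / 5 = 0.8000%
Σ(r − μ)² = 3.0000; population σ = √(3.0000/5) = 0.7746%
Sharpe = (μ − rf) / σ = (0.8000 − 0.11) / 0.7746 = 0.6900 / 0.7746 = 0.8908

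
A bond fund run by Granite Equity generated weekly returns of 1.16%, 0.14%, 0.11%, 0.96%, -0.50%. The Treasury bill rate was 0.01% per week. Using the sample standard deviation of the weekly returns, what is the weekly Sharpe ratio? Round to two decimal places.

r̄ = (1.16 + 0.14 + 0.11 + 0.96 − 0.5) / 5 = 1.870 / 5 = 0.3740%
Σ(r − r̄)² = 1.8495; sample σ = √(1.8495/4) = 0.6800%
Sharpe = (r̄ − rf) / σ = (0.3740 − 0.01) / 0.6800 = 0.3640 / 0.6800 = 0.5353

0.54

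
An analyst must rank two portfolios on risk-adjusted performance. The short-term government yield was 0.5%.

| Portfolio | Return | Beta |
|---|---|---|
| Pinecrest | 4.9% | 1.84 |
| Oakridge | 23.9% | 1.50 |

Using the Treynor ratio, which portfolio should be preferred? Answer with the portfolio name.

Pinecrest: Treynor = (4.9% − 0.5%) / 1.84 = 2.391
Oakridge: Treynor = (23.9% − 0.5%) / 1.50 = 15.600
Highest: Oakridge (15.600).

Oakridge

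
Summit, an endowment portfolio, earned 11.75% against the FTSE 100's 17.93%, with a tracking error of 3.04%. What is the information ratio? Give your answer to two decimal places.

-2.03

IR = (Rp − Rb) / TE = (11.75% − 17.93%) / 3.04% = -6.18% / 3.04% = -2.0329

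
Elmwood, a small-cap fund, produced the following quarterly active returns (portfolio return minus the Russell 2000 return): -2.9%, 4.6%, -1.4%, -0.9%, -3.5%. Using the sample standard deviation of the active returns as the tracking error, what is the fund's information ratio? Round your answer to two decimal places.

r̄ = (-2.9 + 4.6 − 1.4 − 0.9 − 3.5) / 5 = -4.10 / 5 = -0.8200%
Σ(r − r̄)² = 41.2280; sample σ = √(41.2280/4) = 3.2105%
IR = r̄ / tracking error = -0.8200 / 3.2105 = -0.2554

-0.26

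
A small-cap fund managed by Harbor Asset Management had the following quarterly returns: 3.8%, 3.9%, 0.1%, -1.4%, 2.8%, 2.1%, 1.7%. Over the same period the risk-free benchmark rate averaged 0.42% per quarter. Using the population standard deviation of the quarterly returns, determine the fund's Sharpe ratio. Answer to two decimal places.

r̄ = (3.8 + 3.9 + 0.1 − 1.4 + 2.8 + 2.1 + 1.7) / 7 = 13.00 / 7 = 1.8571%
Σ(r − r̄)² = 22.6171; population σ = √(22.6171/7) = 1.7975%
Sharpe = (r̄ − rf) / σ = (1.8571 − 0.42) / 1.7975 = 1.4371 / 1.7975 = 0.7995

0.80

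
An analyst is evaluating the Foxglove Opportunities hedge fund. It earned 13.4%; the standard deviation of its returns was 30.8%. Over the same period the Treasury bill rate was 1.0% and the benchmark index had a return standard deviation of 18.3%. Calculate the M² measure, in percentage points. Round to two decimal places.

Sharpe = (Rp − Rf) / σp = (13.4% − 1.0%) / 30.8% = 0.4026
M² = Rf + Sharpe × σm = 1.0% + 0.4026 × 18.3% = 8.3676%

8.37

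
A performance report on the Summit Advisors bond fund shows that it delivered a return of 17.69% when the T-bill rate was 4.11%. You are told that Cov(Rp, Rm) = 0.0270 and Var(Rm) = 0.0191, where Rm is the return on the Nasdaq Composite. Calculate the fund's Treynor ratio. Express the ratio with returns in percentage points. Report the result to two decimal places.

β = Cov / Var = 0.0270 / 0.0191 = 1.4136
Treynor = (Rp − Rf) / β = (17.69% − 4.11%) / 1.4136 = 13.58 / 1.4136 = 9.6067

9.61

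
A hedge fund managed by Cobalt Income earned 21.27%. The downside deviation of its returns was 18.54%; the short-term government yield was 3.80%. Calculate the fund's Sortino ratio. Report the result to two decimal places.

0.94

Sortino = (Rp − Rf) / σd = (21.27% − 3.80%) / 18.54% = 17.47% / 18.54% = 0.9423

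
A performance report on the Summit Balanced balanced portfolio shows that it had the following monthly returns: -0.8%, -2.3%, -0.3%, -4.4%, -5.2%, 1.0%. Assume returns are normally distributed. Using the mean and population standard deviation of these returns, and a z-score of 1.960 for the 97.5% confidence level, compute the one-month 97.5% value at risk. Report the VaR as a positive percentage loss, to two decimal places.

r̄ = (-0.8 − 2.3 − 0.3 − 4.4 − 5.2 + 1) / 6 = -2.0000%
Population std dev = √[29.4200 / 6] = 2.2143%
VaR = −(r̄ − z·σ) = −(-2.0000 − 1.960 × 2.2143) = −(-6.3400) = 6.3400%

6.34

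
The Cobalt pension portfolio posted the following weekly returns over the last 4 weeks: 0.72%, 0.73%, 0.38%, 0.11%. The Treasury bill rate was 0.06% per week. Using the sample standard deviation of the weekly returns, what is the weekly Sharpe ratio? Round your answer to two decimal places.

r̄ = (0.72 + 0.73 + 0.38 + 0.11) / 4 = 1.940 / 4 = 0.4850%
Sample σ = √[Σ(r − r̄)² / 3] = √[0.2669 / 3] = √0.0890 = 0.2983%
Sharpe = (r̄ − rf) / σ = (0.4850 − 0.06) / 0.2983 = 0.4250 / 0.2983 = 1.4247

1.42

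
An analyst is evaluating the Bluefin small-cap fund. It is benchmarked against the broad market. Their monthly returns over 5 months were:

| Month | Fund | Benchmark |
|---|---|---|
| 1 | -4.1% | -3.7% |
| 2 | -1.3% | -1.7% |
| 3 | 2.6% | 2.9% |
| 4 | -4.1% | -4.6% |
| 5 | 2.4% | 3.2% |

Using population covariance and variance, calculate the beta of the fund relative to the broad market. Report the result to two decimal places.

r̄p = -0.9000%,  r̄m = -0.7800%
Cov = Σ(rp − r̄p)(rm − r̄m) / 5 = 9.5900
Var(rm) = Σ(rm − r̄m)² / 5 = 10.6696
β = Cov / Var = 9.5900 / 10.6696 = 0.8988

0.90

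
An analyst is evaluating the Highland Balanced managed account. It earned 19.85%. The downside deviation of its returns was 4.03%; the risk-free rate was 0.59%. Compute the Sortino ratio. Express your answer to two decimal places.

4.78

Sortino = (Rp − Rf) / σd = (19.85% − 0.59%) / 4.03% = 19.26% / 4.03% = 4.7792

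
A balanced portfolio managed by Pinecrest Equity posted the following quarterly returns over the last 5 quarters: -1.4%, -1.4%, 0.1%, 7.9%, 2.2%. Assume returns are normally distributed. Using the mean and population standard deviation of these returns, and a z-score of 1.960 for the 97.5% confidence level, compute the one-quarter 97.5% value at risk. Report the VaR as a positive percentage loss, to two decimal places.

Mean return μ = 7.40 / 5 = 1.4800%
Σ(r − μ)² = (-1.4 − 1.4800)² + (-1.4 − 1.4800)² + … = 60.2280
σ = √[60.2280 / 5] = 3.4707%
VaR = −(μ − z·σ) = −(1.4800 − 1.960 × 3.4707) = −(-5.3226) = 5.3226%

5.32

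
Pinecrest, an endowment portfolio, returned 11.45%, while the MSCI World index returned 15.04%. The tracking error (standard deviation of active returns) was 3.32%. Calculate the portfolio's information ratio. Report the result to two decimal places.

IR = (Rp − Rb) / TE = (11.45% − 15.04%) / 3.32% = -3.59% / 3.32% = -1.0813

-1.08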